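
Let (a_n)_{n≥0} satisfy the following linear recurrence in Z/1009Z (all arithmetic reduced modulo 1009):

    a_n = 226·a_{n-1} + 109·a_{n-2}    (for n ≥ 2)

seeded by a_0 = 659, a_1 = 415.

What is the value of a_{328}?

a_2 = 226·415 + 109·659 = 145
a_3 = 226·145 + 109·415 = 312
a_4 = 226·312 + 109·145 = 552
a_5 = 226·552 + 109·312 = 347
a_6 = 226·347 + 109·552 = 357
a_7 = 226·357 + 109·347 = 452
Continuing the recurrence:
  a_8 = 814;  a_9 = 153;  a_10 = 206;  a_11 = 675;  a_12 = 447;  a_13 = 40
  a_14 = 250;  a_15 = 320;  a_16 = 688;  a_17 = 676;  a_18 = 743;  a_19 = 451
  a_20 = 284;  a_21 = 335;  a_22 = 721;  a_23 = 688;  a_24 = 998;  a_25 = 867
  a_26 = 6;  a_27 = 4;  a_28 = 549;  a_29 = 403;  a_30 = 578;  a_31 = 1007
  a_32 = 1001;  a_33 = 1001;  a_34 = 347;  a_35 = 866;  a_36 = 460;  a_37 = 590
  a_38 = 851;  a_39 = 350;  a_40 = 329;  a_41 = 505;  a_42 = 659;  a_43 = 161
  a_44 = 254;  a_45 = 287;  a_46 = 729;  a_47 = 291;  a_48 = 940;  a_49 = 990
  a_50 = 293;  a_51 = 580;  a_52 = 568;  a_53 = 887;  a_54 = 34;  a_55 = 440
  a_56 = 228;  a_57 = 606;  a_58 = 368;  a_59 = 899;  a_60 = 117;  a_61 = 326
  a_62 = 664;  a_63 = 951;  a_64 = 746;  a_65 = 834;  a_66 = 395;  a_67 = 574
  a_68 = 240;  a_69 = 771;  a_70 = 624;  a_71 = 56;  a_72 = 961;  a_73 = 301
  a_74 = 236;  a_75 = 380;  a_76 = 614;  a_77 = 582;  a_78 = 694;  a_79 = 320
  a_80 = 652;  a_81 = 612;  a_82 = 517;  a_83 = 921;  a_84 = 141;  a_85 = 76
  a_86 = 257;  a_87 = 781;  a_88 = 701;  a_89 = 386;  a_90 = 187;  a_91 = 589
  a_92 = 129;  a_93 = 527;  a_94 = 984;  a_95 = 334;  a_96 = 111;  a_97 = 952
  a_98 = 226;  a_99 = 467;  a_100 = 15;  a_101 = 816;  a_102 = 395;  a_103 = 630
  a_104 = 788;  a_105 = 562;  a_106 = 5;  a_107 = 839;  a_108 = 467;  a_109 = 238
  a_110 = 764;  a_111 = 842;  a_112 = 129;  a_113 = 861;  a_114 = 793;  a_115 = 637
  a_116 = 347;  a_117 = 541;  a_118 = 667;  a_119 = 848;  a_120 = 1002;  a_121 = 40
  a_122 = 205;  a_123 = 240;  a_124 = 910;  a_125 = 759;  a_126 = 312;  a_127 = 884
  a_128 = 713;  a_129 = 199;  a_130 = 602;  a_131 = 339;  a_132 = 972;  a_133 = 337
  a_134 = 490;  a_135 = 159;  a_136 = 552;  a_137 = 823;  a_138 = 979;  a_139 = 189
  a_140 = 93;  a_141 = 250;  a_142 = 43;  a_143 = 644;  a_144 = 899;  a_145 = 940
  a_146 = 668;  a_147 = 169;  a_148 = 16;  a_149 = 848;  a_150 = 673;  a_151 = 352
  a_152 = 550;  a_153 = 219;  a_154 = 472;  a_155 = 382;  a_156 = 556;  a_157 = 809
  a_158 = 269;  a_159 = 652;  a_160 = 98;  a_161 = 388;  a_162 = 497;  a_163 = 237
  a_164 = 781;  a_165 = 539;  a_166 = 98;  a_167 = 179;  a_168 = 686;  a_169 = 999
  a_170 = 875;  a_171 = 914;  a_172 = 248;  a_173 = 288;  a_174 = 301;  a_175 = 536
  a_176 = 577;  a_177 = 143;  a_178 = 365;  a_179 = 204;  a_180 = 124;  a_181 = 819
  a_182 = 846;  a_183 = 974;  a_184 = 557;  a_185 = 987;  a_186 = 246;  a_187 = 730
  a_188 = 84;  a_189 = 681;  a_190 = 613;  a_191 = 877;  a_192 = 661;  a_193 = 801
  a_194 = 825;  a_195 = 320;  a_196 = 805;  a_197 = 884;  a_198 = 973;  a_199 = 437
  a_200 = 1001;  a_201 = 420;  a_202 = 211;  a_203 = 638;  a_204 = 702;  a_205 = 160
  a_206 = 679;  a_207 = 373;  a_208 = 905;  a_209 = 0;  a_210 = 772;  a_211 = 924
  a_212 = 362;  a_213 = 908;  a_214 = 488;  a_215 = 397;  a_216 = 645;  a_217 = 360
  a_218 = 315;  a_219 = 449;  a_220 = 603;  a_221 = 572;  a_222 = 262;  a_223 = 480
  a_224 = 823;  a_225 = 194;  a_226 = 363;  a_227 = 266;  a_228 = 801;  a_229 = 148
  a_230 = 686;  a_231 = 647;  a_232 = 25;  a_233 = 498;  a_234 = 247;  a_235 = 123
  a_236 = 235;  a_237 = 932;  a_238 = 141;  a_239 = 266;  a_240 = 819;  a_241 = 180
  a_242 = 799;  a_243 = 412;  a_244 = 601;  a_245 = 123;  a_246 = 479;  a_247 = 581
  a_248 = 888;  a_249 = 668;  a_250 = 555;  a_251 = 478;  a_252 = 20;  a_253 = 118
  a_254 = 596;  a_255 = 244;  a_256 = 37;  a_257 = 652;  a_258 = 35;  a_259 = 276
  a_260 = 606;  a_261 = 555;  a_262 = 783;  a_263 = 338;  a_264 = 295;  a_265 = 594
  a_266 = 923;  a_267 = 914;  a_268 = 435;  a_269 = 172;  a_270 = 522;  a_271 = 505
  a_272 = 507;  a_273 = 115;  a_274 = 533;  a_275 = 814;  a_276 = 910;  a_277 = 767
  a_278 = 102;  a_279 = 710;  a_280 = 48;  a_281 = 455;  a_282 = 99;  a_283 = 330
  a_284 = 615;  a_285 = 403;  a_286 = 709;  a_287 = 343;  a_288 = 422;  a_289 = 580
  a_290 = 503;  a_291 = 323;  a_292 = 691;  a_293 = 672;  a_294 = 166;  a_295 = 783
  a_296 = 315;  a_297 = 142;  a_298 = 842;  a_299 = 943;  a_300 = 178;  a_301 = 746
  a_302 = 324;  a_303 = 161;  a_304 = 63;  a_305 = 508;  a_306 = 595;  a_307 = 150
  a_308 = 882;  a_309 = 765;  a_310 = 634;  a_311 = 653;  a_312 = 758;  a_313 = 325
  a_314 = 686;  a_315 = 769;  a_316 = 354;  a_317 = 367;  a_318 = 448;  a_319 = 1000
  a_320 = 384;  a_321 = 38;  a_322 = 1003;  a_323 = 768;  a_324 = 375;  a_325 = 968
  a_326 = 330
a_327 = 226·330 + 109·968 = 490
a_328 = 226·490 + 109·330 = 405

405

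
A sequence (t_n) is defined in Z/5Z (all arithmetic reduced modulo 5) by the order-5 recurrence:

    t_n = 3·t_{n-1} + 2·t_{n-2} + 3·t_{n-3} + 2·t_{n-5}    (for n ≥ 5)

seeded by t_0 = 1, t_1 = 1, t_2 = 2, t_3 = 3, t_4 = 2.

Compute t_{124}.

4

t_5 = 3·2 + 2·3 + 3·2 + 0·1 + 2·1 = 0
t_6 = 3·0 + 2·2 + 3·3 + 0·2 + 2·1 = 0
t_7 = 3·0 + 2·0 + 3·2 + 0·3 + 2·2 = 0
t_8 = 3·0 + 2·0 + 3·0 + 0·2 + 2·3 = 1
t_9 = 3·1 + 2·0 + 3·0 + 0·0 + 2·2 = 2
t_10 = 3·2 + 2·1 + 3·0 + 0·0 + 2·0 = 3
Continuing the recurrence:
  t_11 = 1;  t_12 = 0;  t_13 = 3;  t_14 = 1;  t_15 = 0;  t_16 = 3
  t_17 = 2;  t_18 = 3;  t_19 = 4;  t_20 = 4;  t_21 = 0;  t_22 = 4
  t_23 = 0;  t_24 = 1;  t_25 = 3;  t_26 = 1;  t_27 = 0;  t_28 = 1
  t_29 = 3;  t_30 = 2;  t_31 = 2;  t_32 = 4;  t_33 = 4;  t_34 = 2
  t_35 = 0;  t_36 = 0;  t_37 = 4;  t_38 = 0;  t_39 = 2;  t_40 = 3
  t_41 = 3;  t_42 = 4;  t_43 = 2;  t_44 = 2;  t_45 = 3;  t_46 = 0
  t_47 = 0;  t_48 = 3;  t_49 = 3;  t_50 = 1;  t_51 = 3;  t_52 = 0
  t_53 = 0;  t_54 = 0;  t_55 = 2;  t_56 = 2;  t_57 = 0;  t_58 = 0
  t_59 = 1;  t_60 = 2;  t_61 = 2;  t_62 = 3;  t_63 = 4;  t_64 = 1
  t_65 = 4;  t_66 = 0;  t_67 = 2;  t_68 = 1;  t_69 = 4;  t_70 = 3
  t_71 = 0;  t_72 = 2;  t_73 = 2;  t_74 = 3;  t_75 = 0;  t_76 = 2
  t_77 = 4;  t_78 = 0;  t_79 = 0;  t_80 = 2;  t_81 = 0;  t_82 = 2
  t_83 = 2;  t_84 = 0;  t_85 = 4;  t_86 = 3;  t_87 = 1;  t_88 = 0
  t_89 = 1;  t_90 = 4;  t_91 = 0;  t_92 = 3;  t_93 = 1;  t_94 = 1
  t_95 = 2;  t_96 = 1;  t_97 = 1;  t_98 = 3;  t_99 = 1;  t_100 = 1
  t_101 = 1;  t_102 = 0;  t_103 = 1;  t_104 = 3;  t_105 = 3;  t_106 = 0
  t_107 = 0;  t_108 = 1;  t_109 = 4;  t_110 = 0;  t_111 = 1;  t_112 = 0
  t_113 = 4;  t_114 = 3;  t_115 = 2;  t_116 = 1;  t_117 = 1;  t_118 = 4
  t_119 = 3;  t_120 = 4;  t_121 = 2;  t_122 = 0
t_123 = 3·0 + 2·2 + 3·4 + 0·3 + 2·4 = 4
t_124 = 3·4 + 2·0 + 3·2 + 0·4 + 2·3 = 4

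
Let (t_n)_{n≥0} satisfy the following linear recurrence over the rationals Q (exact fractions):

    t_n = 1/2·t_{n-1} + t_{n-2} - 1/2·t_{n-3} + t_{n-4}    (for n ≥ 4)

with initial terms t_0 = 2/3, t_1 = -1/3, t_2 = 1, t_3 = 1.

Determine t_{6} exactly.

7/2

t_4 = 1/2·1 + 1·1 + -1/2·-1/3 + 1·2/3 = 7/3
t_5 = 1/2·7/3 + 1·1 + -1/2·1 + 1·-1/3 = 4/3
t_6 = 1/2·4/3 + 1·7/3 + -1/2·1 + 1·1 = 7/2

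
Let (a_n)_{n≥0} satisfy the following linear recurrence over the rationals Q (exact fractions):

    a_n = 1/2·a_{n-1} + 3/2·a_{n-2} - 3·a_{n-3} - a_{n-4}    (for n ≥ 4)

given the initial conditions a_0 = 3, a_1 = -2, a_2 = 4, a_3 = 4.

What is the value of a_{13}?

102807/512

a_4 = 1/2·4 + 3/2·4 + -3·-2 + -1·3 = 11
a_5 = 1/2·11 + 3/2·4 + -3·4 + -1·-2 = 3/2
a_6 = 1/2·3/2 + 3/2·11 + -3·4 + -1·4 = 5/4
a_7 = 1/2·5/4 + 3/2·3/2 + -3·11 + -1·4 = -273/8
a_8 = 1/2·-273/8 + 3/2·5/4 + -3·3/2 + -1·11 = -491/16
a_9 = 1/2·-491/16 + 3/2·-273/8 + -3·5/4 + -1·3/2 = -2297/32
a_10 = 1/2·-2297/32 + 3/2·-491/16 + -3·-273/8 + -1·5/4 = 1229/64
a_11 = 1/2·1229/64 + 3/2·-2297/32 + -3·-491/16 + -1·-273/8 = 3599/128
a_12 = 1/2·3599/128 + 3/2·1229/64 + -3·-2297/32 + -1·-491/16 = 73957/256
a_13 = 1/2·73957/256 + 3/2·3599/128 + -3·1229/64 + -1·-2297/32 = 102807/512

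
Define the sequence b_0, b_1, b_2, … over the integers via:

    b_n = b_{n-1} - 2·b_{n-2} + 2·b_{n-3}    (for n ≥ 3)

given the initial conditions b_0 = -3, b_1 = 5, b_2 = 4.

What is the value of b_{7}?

-46

b_3 = 1·4 + -2·5 + 2·-3 = -12
b_4 = 1·-12 + -2·4 + 2·5 = -10
b_5 = 1·-10 + -2·-12 + 2·4 = 22
b_6 = 1·22 + -2·-10 + 2·-12 = 18
b_7 = 1·18 + -2·22 + 2·-10 = -46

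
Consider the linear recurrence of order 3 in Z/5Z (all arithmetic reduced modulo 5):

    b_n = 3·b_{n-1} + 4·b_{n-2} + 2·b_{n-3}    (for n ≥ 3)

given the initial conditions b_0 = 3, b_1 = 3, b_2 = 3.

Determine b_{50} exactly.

b_3 = 3·3 + 4·3 + 2·3 = 2
b_4 = 3·2 + 4·3 + 2·3 = 4
b_5 = 3·4 + 4·2 + 2·3 = 1
b_6 = 3·1 + 4·4 + 2·2 = 3
b_7 = 3·3 + 4·1 + 2·4 = 1
b_8 = 3·1 + 4·3 + 2·1 = 2
b_9 = 3·2 + 4·1 + 2·3 = 1
b_10 = 3·1 + 4·2 + 2·1 = 3
b_11 = 3·3 + 4·1 + 2·2 = 2
b_12 = 3·2 + 4·3 + 2·1 = 0
b_13 = 3·0 + 4·2 + 2·3 = 4
b_14 = 3·4 + 4·0 + 2·2 = 1
b_15 = 3·1 + 4·4 + 2·0 = 4
b_16 = 3·4 + 4·1 + 2·4 = 4
b_17 = 3·4 + 4·4 + 2·1 = 0
b_18 = 3·0 + 4·4 + 2·4 = 4
b_19 = 3·4 + 4·0 + 2·4 = 0
b_20 = 3·0 + 4·4 + 2·0 = 1
b_21 = 3·1 + 4·0 + 2·4 = 1
b_22 = 3·1 + 4·1 + 2·0 = 2
b_23 = 3·2 + 4·1 + 2·1 = 2
b_24 = 3·2 + 4·2 + 2·1 = 1
b_25 = 3·1 + 4·2 + 2·2 = 0
b_26 = 3·0 + 4·1 + 2·2 = 3
b_27 = 3·3 + 4·0 + 2·1 = 1
b_28 = 3·1 + 4·3 + 2·0 = 0
b_29 = 3·0 + 4·1 + 2·3 = 0
b_30 = 3·0 + 4·0 + 2·1 = 2
b_31 = 3·2 + 4·0 + 2·0 = 1
b_32 = 3·1 + 4·2 + 2·0 = 1
b_33 = 3·1 + 4·1 + 2·2 = 1
b_34 = 3·1 + 4·1 + 2·1 = 4
b_35 = 3·4 + 4·1 + 2·1 = 3
b_36 = 3·3 + 4·4 + 2·1 = 2
b_37 = 3·2 + 4·3 + 2·4 = 1
b_38 = 3·1 + 4·2 + 2·3 = 2
b_39 = 3·2 + 4·1 + 2·2 = 4
b_40 = 3·4 + 4·2 + 2·1 = 2
b_41 = 3·2 + 4·4 + 2·2 = 1
b_42 = 3·1 + 4·2 + 2·4 = 4
b_43 = 3·4 + 4·1 + 2·2 = 0
b_44 = 3·0 + 4·4 + 2·1 = 3
b_45 = 3·3 + 4·0 + 2·4 = 2
b_46 = 3·2 + 4·3 + 2·0 = 3
b_47 = 3·3 + 4·2 + 2·3 = 3
b_48 = 3·3 + 4·3 + 2·2 = 0
b_49 = 3·0 + 4·3 + 2·3 = 3
b_50 = 3·3 + 4·0 + 2·3 = 0

0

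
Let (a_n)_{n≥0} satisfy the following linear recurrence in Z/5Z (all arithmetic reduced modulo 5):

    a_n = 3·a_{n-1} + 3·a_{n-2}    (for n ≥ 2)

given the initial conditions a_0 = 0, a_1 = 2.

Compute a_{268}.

0

a_2 = 3·2 + 3·0 = 1
a_3 = 3·1 + 3·2 = 4
a_4 = 3·4 + 3·1 = 0
a_5 = 3·0 + 3·4 = 2
(a_4, a_5) = (0, 2) = (a_0, a_1), so the sequence has period 4.
268 ≡ 0 (mod 4), hence a_268 = a_0 = 0.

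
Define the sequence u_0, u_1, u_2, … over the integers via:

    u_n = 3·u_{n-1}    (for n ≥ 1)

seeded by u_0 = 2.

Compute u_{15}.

28697814

u_1 = 3·2 = 6
u_2 = 3·6 = 18
u_3 = 3·18 = 54
u_4 = 3·54 = 162
u_5 = 3·162 = 486
u_6 = 3·486 = 1458
u_7 = 3·1458 = 4374
u_8 = 3·4374 = 13122
u_9 = 3·13122 = 39366
u_10 = 3·39366 = 118098
u_11 = 3·118098 = 354294
u_12 = 3·354294 = 1062882
u_13 = 3·1062882 = 3188646
u_14 = 3·3188646 = 9565938
u_15 = 3·9565938 = 28697814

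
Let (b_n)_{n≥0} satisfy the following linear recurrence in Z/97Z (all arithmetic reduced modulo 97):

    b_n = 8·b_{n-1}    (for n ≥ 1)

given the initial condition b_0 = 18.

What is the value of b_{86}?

27

b_1 = 8·18 = 47
b_2 = 8·47 = 85
b_3 = 8·85 = 1
b_4 = 8·1 = 8
b_5 = 8·8 = 64
b_6 = 8·64 = 27
b_7 = 8·27 = 22
b_8 = 8·22 = 79
b_9 = 8·79 = 50
b_10 = 8·50 = 12
b_11 = 8·12 = 96
b_12 = 8·96 = 89
b_13 = 8·89 = 33
b_14 = 8·33 = 70
b_15 = 8·70 = 75
b_16 = 8·75 = 18
(b_16) = (18) = (b_0), so the sequence has period 16.
86 ≡ 6 (mod 16), hence b_86 = b_6 = 27.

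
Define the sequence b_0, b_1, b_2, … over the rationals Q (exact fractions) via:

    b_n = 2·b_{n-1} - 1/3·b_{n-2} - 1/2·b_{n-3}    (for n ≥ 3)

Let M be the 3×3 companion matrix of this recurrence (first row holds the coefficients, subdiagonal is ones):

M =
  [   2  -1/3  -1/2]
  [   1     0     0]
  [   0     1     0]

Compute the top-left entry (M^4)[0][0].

91/9

(M^4)[0][0] is the top entry after applying M 4 times to the unit state (1, 0, 0). Equivalently it is h_{6} for the auxiliary sequence (h_n) obeying the same recurrence with h_2 = 1 and h_i = 0 for 0 ≤ i < 2:
h_3 = 2·1 + -1/3·0 + -1/2·0 = 2
h_4 = 2·2 + -1/3·1 + -1/2·0 = 11/3
h_5 = 2·11/3 + -1/3·2 + -1/2·1 = 37/6
h_6 = 2·37/6 + -1/3·11/3 + -1/2·2 = 91/9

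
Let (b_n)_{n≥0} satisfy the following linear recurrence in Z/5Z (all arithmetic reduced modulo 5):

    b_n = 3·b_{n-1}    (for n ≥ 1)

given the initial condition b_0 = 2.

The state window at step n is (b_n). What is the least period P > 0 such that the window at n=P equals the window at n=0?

4

n=0: window = (2)
n=1: window = (1)
n=2: window = (3)
n=3: window = (4)
n=4: window = (2)
window at n=4 equals window at n=0 → period = 4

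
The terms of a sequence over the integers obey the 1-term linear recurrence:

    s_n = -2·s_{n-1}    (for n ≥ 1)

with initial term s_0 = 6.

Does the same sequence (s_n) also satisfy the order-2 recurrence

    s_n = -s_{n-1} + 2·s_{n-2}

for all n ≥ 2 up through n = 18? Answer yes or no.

yes

Terms s_0..s_18: 6, -12, 24, -48, 96, -192, 384, -768, 1536, -3072, 6144, -12288, 24576, -49152, 98304, -196608, 393216, -786432, 1572864
n=2: candidate gives 24, actual s_2 = 24 ✓
n=3: candidate gives -48, actual s_3 = -48 ✓
n=4: candidate gives 96, actual s_4 = 96 ✓
n=5: candidate gives -192, actual s_5 = -192 ✓
n=6: candidate gives 384, actual s_6 = 384 ✓
n=7: candidate gives -768, actual s_7 = -768 ✓
n=8: candidate gives 1536, actual s_8 = 1536 ✓
n=9: candidate gives -3072, actual s_9 = -3072 ✓
n=10: candidate gives 6144, actual s_10 = 6144 ✓
n=11: candidate gives -12288, actual s_11 = -12288 ✓
n=12: candidate gives 24576, actual s_12 = 24576 ✓
n=13: candidate gives -49152, actual s_13 = -49152 ✓
n=14: candidate gives 98304, actual s_14 = 98304 ✓
n=15: candidate gives -196608, actual s_15 = -196608 ✓
n=16: candidate gives 393216, actual s_16 = 393216 ✓
n=17: candidate gives -786432, actual s_17 = -786432 ✓
n=18: candidate gives 1572864, actual s_18 = 1572864 ✓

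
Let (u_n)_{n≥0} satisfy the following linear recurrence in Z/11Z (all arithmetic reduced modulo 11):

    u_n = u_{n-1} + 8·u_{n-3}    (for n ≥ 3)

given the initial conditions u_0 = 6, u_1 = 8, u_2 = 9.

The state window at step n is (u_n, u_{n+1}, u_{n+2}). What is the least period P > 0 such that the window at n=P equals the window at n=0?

110

n=0: window = (6, 8, 9)
n=1: window = (8, 9, 2)
n=2: window = (9, 2, 0)
n=3: window = (2, 0, 6)
n=4: window = (0, 6, 0)
n=5: window = (6, 0, 0)
n=6: window = (0, 0, 4)
n=7: window = (0, 4, 4)
n=8: window = (4, 4, 4)
n=9: window = (4, 4, 3)
n=10: window = (4, 3, 2)
n=11: window = (3, 2, 1)
n=12: window = (2, 1, 3)
n=13: window = (1, 3, 8)
n=14: window = (3, 8, 5)
n=15: window = (8, 5, 7)
n=16: window = (5, 7, 5)
n=17: window = (7, 5, 1)
n=18: window = (5, 1, 2)
n=19: window = (1, 2, 9)
n=20: window = (2, 9, 6)
n=21: window = (9, 6, 0)
n=22: window = (6, 0, 6)
n=23: window = (0, 6, 10)
n=24: window = (6, 10, 10)
n=25: window = (10, 10, 3)
n=26: window = (10, 3, 6)
n=27: window = (3, 6, 9)
n=28: window = (6, 9, 0)
n=29: window = (9, 0, 4)
n=30: window = (0, 4, 10)
n=31: window = (4, 10, 10)
n=32: window = (10, 10, 9)
n=33: window = (10, 9, 1)
n=34: window = (9, 1, 4)
n=35: window = (1, 4, 10)
n=36: window = (4, 10, 7)
n=37: window = (10, 7, 6)
n=38: window = (7, 6, 9)
n=39: window = (6, 9, 10)
n=40: window = (9, 10, 3)
…
n=108: window = (3, 7, 6)
n=109: window = (7, 6, 8)
n=110: window = (6, 8, 9)
window at n=110 equals window at n=0 → period = 110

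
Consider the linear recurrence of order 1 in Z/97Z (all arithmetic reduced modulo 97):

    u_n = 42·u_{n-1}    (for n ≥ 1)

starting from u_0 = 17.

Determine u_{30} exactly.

u_1 = 42·17 = 35
u_2 = 42·35 = 15
u_3 = 42·15 = 48
u_4 = 42·48 = 76
u_5 = 42·76 = 88
u_6 = 42·88 = 10
u_7 = 42·10 = 32
u_8 = 42·32 = 83
u_9 = 42·83 = 91
u_10 = 42·91 = 39
u_11 = 42·39 = 86
u_12 = 42·86 = 23
u_13 = 42·23 = 93
u_14 = 42·93 = 26
u_15 = 42·26 = 25
u_16 = 42·25 = 80
u_17 = 42·80 = 62
u_18 = 42·62 = 82
u_19 = 42·82 = 49
u_20 = 42·49 = 21
u_21 = 42·21 = 9
u_22 = 42·9 = 87
u_23 = 42·87 = 65
u_24 = 42·65 = 14
u_25 = 42·14 = 6
u_26 = 42·6 = 58
u_27 = 42·58 = 11
u_28 = 42·11 = 74
u_29 = 42·74 = 4
u_30 = 42·4 = 71

71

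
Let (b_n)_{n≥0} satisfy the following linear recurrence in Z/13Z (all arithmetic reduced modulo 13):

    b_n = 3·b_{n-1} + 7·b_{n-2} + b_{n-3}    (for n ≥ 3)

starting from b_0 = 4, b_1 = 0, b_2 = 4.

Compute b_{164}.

4

b_3 = 3·4 + 7·0 + 1·4 = 3
b_4 = 3·3 + 7·4 + 1·0 = 11
b_5 = 3·11 + 7·3 + 1·4 = 6
b_6 = 3·6 + 7·11 + 1·3 = 7
b_7 = 3·7 + 7·6 + 1·11 = 9
b_8 = 3·9 + 7·7 + 1·6 = 4
Continuing the recurrence:
  b_9 = 4;  b_10 = 10;  b_11 = 10;  b_12 = 0;  b_13 = 2;  b_14 = 3
  b_15 = 10;  b_16 = 1;  b_17 = 11;  b_18 = 11;  b_19 = 7;  b_20 = 5
  b_21 = 10;  b_22 = 7;  b_23 = 5;  b_24 = 9;  b_25 = 4;  b_26 = 2
  b_27 = 4;  b_28 = 4;  b_29 = 3;  b_30 = 2;  b_31 = 5;  b_32 = 6
  b_33 = 3;  b_34 = 4;  b_35 = 0;  b_36 = 5;  b_37 = 6;  b_38 = 1
  b_39 = 11;  b_40 = 7;  b_41 = 8;  b_42 = 6;  b_43 = 3;  b_44 = 7
  b_45 = 9;  b_46 = 1;  b_47 = 8;  b_48 = 1;  b_49 = 8;  b_50 = 0
  b_51 = 5;  b_52 = 10;  b_53 = 0;  b_54 = 10;  b_55 = 1;  b_56 = 8
  b_57 = 2;  b_58 = 11;  b_59 = 3;  b_60 = 10;  b_61 = 10;  b_62 = 12
  b_63 = 12;  b_64 = 0;  b_65 = 5;  b_66 = 1;  b_67 = 12;  b_68 = 9
  b_69 = 8;  b_70 = 8;  b_71 = 11;  b_72 = 6;  b_73 = 12;  b_74 = 11
  b_75 = 6;  b_76 = 3;  b_77 = 10;  b_78 = 5;  b_79 = 10;  b_80 = 10
  b_81 = 1;  b_82 = 5;  b_83 = 6;  b_84 = 2;  b_85 = 1;  b_86 = 10
  b_87 = 0;  b_88 = 6;  b_89 = 2;  b_90 = 9;  b_91 = 8;  b_92 = 11
  b_93 = 7;  b_94 = 2;  b_95 = 1;  b_96 = 11;  b_97 = 3;  b_98 = 9
  b_99 = 7;  b_100 = 9;  b_101 = 7;  b_102 = 0;  b_103 = 6;  b_104 = 12
  b_105 = 0;  b_106 = 12;  b_107 = 9;  b_108 = 7;  b_109 = 5;  b_110 = 8
  b_111 = 1;  b_112 = 12;  b_113 = 12;  b_114 = 4;  b_115 = 4;  b_116 = 0
  b_117 = 6;  b_118 = 9;  b_119 = 4;  b_120 = 3;  b_121 = 7;  b_122 = 7
  b_123 = 8;  b_124 = 2;  b_125 = 4;  b_126 = 8;  b_127 = 2;  b_128 = 1
  b_129 = 12;  b_130 = 6;  b_131 = 12;  b_132 = 12;  b_133 = 9;  b_134 = 6
  b_135 = 2;  b_136 = 5;  b_137 = 9;  b_138 = 12;  b_139 = 0;  b_140 = 2
  b_141 = 5;  b_142 = 3;  b_143 = 7;  b_144 = 8;  b_145 = 11;  b_146 = 5
  b_147 = 9;  b_148 = 8;  b_149 = 1;  b_150 = 3;  b_151 = 11;  b_152 = 3
  b_153 = 11;  b_154 = 0;  b_155 = 2;  b_156 = 4;  b_157 = 0;  b_158 = 4
  b_159 = 3;  b_160 = 11;  b_161 = 6;  b_162 = 7
b_163 = 3·7 + 7·6 + 1·11 = 9
b_164 = 3·9 + 7·7 + 1·6 = 4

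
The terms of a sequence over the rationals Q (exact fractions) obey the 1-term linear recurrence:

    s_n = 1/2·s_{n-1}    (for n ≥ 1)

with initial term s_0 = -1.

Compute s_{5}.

-1/32

s_1 = 1/2·-1 = -1/2
s_2 = 1/2·-1/2 = -1/4
s_3 = 1/2·-1/4 = -1/8
s_4 = 1/2·-1/8 = -1/16
s_5 = 1/2·-1/16 = -1/32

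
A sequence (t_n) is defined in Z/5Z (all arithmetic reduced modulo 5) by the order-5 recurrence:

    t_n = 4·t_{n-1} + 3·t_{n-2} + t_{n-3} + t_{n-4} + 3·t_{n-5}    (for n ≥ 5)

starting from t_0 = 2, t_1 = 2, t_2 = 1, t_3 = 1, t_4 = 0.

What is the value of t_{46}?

3

t_5 = 4·0 + 3·1 + 1·1 + 1·2 + 3·2 = 2
t_6 = 4·2 + 3·0 + 1·1 + 1·1 + 3·2 = 1
t_7 = 4·1 + 3·2 + 1·0 + 1·1 + 3·1 = 4
t_8 = 4·4 + 3·1 + 1·2 + 1·0 + 3·1 = 4
t_9 = 4·4 + 3·4 + 1·1 + 1·2 + 3·0 = 1
t_10 = 4·1 + 3·4 + 1·4 + 1·1 + 3·2 = 2
t_11 = 4·2 + 3·1 + 1·4 + 1·4 + 3·1 = 2
t_12 = 4·2 + 3·2 + 1·1 + 1·4 + 3·4 = 1
t_13 = 4·1 + 3·2 + 1·2 + 1·1 + 3·4 = 0
t_14 = 4·0 + 3·1 + 1·2 + 1·2 + 3·1 = 0
t_15 = 4·0 + 3·0 + 1·1 + 1·2 + 3·2 = 4
t_16 = 4·4 + 3·0 + 1·0 + 1·1 + 3·2 = 3
t_17 = 4·3 + 3·4 + 1·0 + 1·0 + 3·1 = 2
t_18 = 4·2 + 3·3 + 1·4 + 1·0 + 3·0 = 1
t_19 = 4·1 + 3·2 + 1·3 + 1·4 + 3·0 = 2
t_20 = 4·2 + 3·1 + 1·2 + 1·3 + 3·4 = 3
t_21 = 4·3 + 3·2 + 1·1 + 1·2 + 3·3 = 0
t_22 = 4·0 + 3·3 + 1·2 + 1·1 + 3·2 = 3
t_23 = 4·3 + 3·0 + 1·3 + 1·2 + 3·1 = 0
t_24 = 4·0 + 3·3 + 1·0 + 1·3 + 3·2 = 3
t_25 = 4·3 + 3·0 + 1·3 + 1·0 + 3·3 = 4
t_26 = 4·4 + 3·3 + 1·0 + 1·3 + 3·0 = 3
t_27 = 4·3 + 3·4 + 1·3 + 1·0 + 3·3 = 1
t_28 = 4·1 + 3·3 + 1·4 + 1·3 + 3·0 = 0
t_29 = 4·0 + 3·1 + 1·3 + 1·4 + 3·3 = 4
t_30 = 4·4 + 3·0 + 1·1 + 1·3 + 3·4 = 2
t_31 = 4·2 + 3·4 + 1·0 + 1·1 + 3·3 = 0
t_32 = 4·0 + 3·2 + 1·4 + 1·0 + 3·1 = 3
t_33 = 4·3 + 3·0 + 1·2 + 1·4 + 3·0 = 3
t_34 = 4·3 + 3·3 + 1·0 + 1·2 + 3·4 = 0
t_35 = 4·0 + 3·3 + 1·3 + 1·0 + 3·2 = 3
t_36 = 4·3 + 3·0 + 1·3 + 1·3 + 3·0 = 3
t_37 = 4·3 + 3·3 + 1·0 + 1·3 + 3·3 = 3
t_38 = 4·3 + 3·3 + 1·3 + 1·0 + 3·3 = 3
t_39 = 4·3 + 3·3 + 1·3 + 1·3 + 3·0 = 2
t_40 = 4·2 + 3·3 + 1·3 + 1·3 + 3·3 = 2
t_41 = 4·2 + 3·2 + 1·3 + 1·3 + 3·3 = 4
t_42 = 4·4 + 3·2 + 1·2 + 1·3 + 3·3 = 1
t_43 = 4·1 + 3·4 + 1·2 + 1·2 + 3·3 = 4
t_44 = 4·4 + 3·1 + 1·4 + 1·2 + 3·2 = 1
t_45 = 4·1 + 3·4 + 1·1 + 1·4 + 3·2 = 2
t_46 = 4·2 + 3·1 + 1·4 + 1·1 + 3·4 = 3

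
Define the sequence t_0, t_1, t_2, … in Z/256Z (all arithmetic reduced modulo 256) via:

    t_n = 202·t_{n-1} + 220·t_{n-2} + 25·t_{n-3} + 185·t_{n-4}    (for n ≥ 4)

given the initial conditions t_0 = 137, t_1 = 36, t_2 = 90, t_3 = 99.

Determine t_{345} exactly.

t_4 = 202·99 + 220·90 + 25·36 + 185·137 = 251
t_5 = 202·251 + 220·99 + 25·90 + 185·36 = 240
t_6 = 202·240 + 220·251 + 25·99 + 185·90 = 201
t_7 = 202·201 + 220·240 + 25·251 + 185·99 = 232
t_8 = 202·232 + 220·201 + 25·240 + 185·251 = 159
t_9 = 202·159 + 220·232 + 25·201 + 185·240 = 231
Continuing the recurrence:
  t_10 = 211;  t_11 = 49;  t_12 = 116;  t_13 = 46;  t_14 = 64;  t_15 = 197
  t_16 = 196;  t_17 = 114;  t_18 = 225;  t_19 = 3;  t_20 = 128;  t_21 = 239
  t_22 = 122;  t_23 = 83;  t_24 = 45;  t_25 = 119;  t_26 = 215;  t_27 = 74
  t_28 = 76;  t_29 = 142;  t_30 = 245;  t_31 = 64;  t_32 = 214;  t_33 = 103
  t_34 = 123;  t_35 = 184;  t_36 = 153;  t_37 = 76;  t_38 = 79;  t_39 = 143
  t_40 = 183;  t_41 = 237;  t_42 = 84;  t_43 = 42;  t_44 = 184;  t_45 = 193
  t_46 = 56;  t_47 = 94;  t_48 = 29;  t_49 = 155;  t_50 = 224;  t_51 = 183
  t_52 = 254;  t_53 = 147;  t_54 = 5;  t_55 = 83;  t_56 = 179;  t_57 = 74
  t_58 = 240;  t_59 = 110;  t_60 = 161;  t_61 = 124;  t_62 = 98;  t_63 = 27
  t_64 = 251;  t_65 = 112;  t_66 = 137;  t_67 = 96;  t_68 = 207;  t_69 = 39
  t_70 = 11;  t_71 = 201;  t_72 = 116;  t_73 = 134;  t_74 = 0;  t_75 = 189
  t_76 = 12;  t_77 = 186;  t_78 = 137;  t_79 = 179;  t_80 = 208;  t_81 = 191
  t_82 = 242;  t_83 = 195;  t_84 = 205;  t_85 = 255;  t_86 = 79;  t_87 = 106
  t_88 = 148;  t_89 = 222;  t_90 = 205;  t_91 = 152;  t_92 = 190;  t_93 = 255
  t_94 = 123;  t_95 = 152;  t_96 = 217;  t_97 = 36;  t_98 = 159;  t_99 = 111
  t_100 = 143;  t_101 = 197;  t_102 = 20;  t_103 = 66;  t_104 = 216;  t_105 = 121
  t_106 = 0;  t_107 = 198;  t_108 = 37;  t_109 = 203;  t_110 = 80;  t_111 = 71
  t_112 = 86;  t_113 = 99;  t_114 = 197;  t_115 = 59;  t_116 = 171;  t_117 = 106
  t_118 = 184;  t_119 = 158;  t_120 = 185;  t_121 = 84;  t_122 = 170;  t_123 = 147
  t_124 = 251;  t_125 = 176;  t_126 = 201;  t_127 = 152;  t_128 = 63;  t_129 = 39
  t_130 = 3;  t_131 = 225;  t_132 = 116;  t_133 = 94;  t_134 = 0;  t_135 = 181
  t_136 = 212;  t_137 = 194;  t_138 = 241;  t_139 = 99;  t_140 = 96;  t_141 = 143
  t_142 = 42;  t_143 = 243;  t_144 = 45;  t_145 = 199;  t_146 = 199;  t_147 = 10
  t_148 = 220;  t_149 = 110;  t_150 = 165;  t_151 = 112;  t_152 = 230;  t_153 = 87
  t_154 = 123;  t_155 = 56;  t_156 = 153;  t_157 = 188;  t_158 = 47;  t_159 = 15
  t_160 = 39;  t_161 = 29;  t_162 = 212;  t_163 = 218;  t_164 = 56;  t_165 = 49
  t_166 = 72;  t_167 = 238;  t_168 = 237;  t_169 = 251;  t_170 = 0;  t_171 = 215
  t_172 = 110;  t_173 = 243;  t_174 = 69;  t_175 = 99;  t_176 = 163;  t_177 = 10
  t_178 = 128;  t_179 = 14;  t_180 = 209;  t_181 = 172;  t_182 = 50;  t_183 = 203
  t_184 = 251;  t_185 = 176;  t_186 = 137;  t_187 = 144;  t_188 = 239;  t_189 = 231
  t_190 = 187;  t_191 = 121;  t_192 = 116;  t_193 = 182;  t_194 = 64;  t_195 = 173
  t_196 = 28;  t_197 = 138;  t_198 = 25;  t_199 = 19;  t_200 = 48;  t_201 = 95
  t_202 = 34;  t_203 = 227;  t_204 = 77;  t_205 = 207;  t_206 = 63;  t_207 = 42
  t_208 = 36;  t_209 = 62;  t_210 = 125;  t_211 = 200;  t_212 = 78;  t_213 = 111
  t_214 = 123;  t_215 = 152;  t_216 = 217;  t_217 = 20;  t_218 = 255;  t_219 = 111
  t_220 = 127;  t_221 = 245;  t_222 = 148;  t_223 = 242;  t_224 = 216;  t_225 = 233
  t_226 = 16;  t_227 = 214;  t_228 = 117;  t_229 = 43;  t_230 = 240;  t_231 = 103
  t_232 = 70;  t_233 = 67;  t_234 = 133;  t_235 = 203;  t_236 = 155;  t_237 = 42
  t_238 = 72;  t_239 = 190;  t_240 = 233;  t_241 = 132;  t_242 = 250;  t_243 = 195
  t_244 = 251;  t_245 = 112;  t_246 = 201;  t_247 = 72;  t_248 = 223;  t_249 = 103
  t_250 = 51;  t_251 = 145;  t_252 = 116;  t_253 = 142;  t_254 = 192;  t_255 = 165
  t_256 = 228;  t_257 = 18;  t_258 = 1;  t_259 = 195;  t_260 = 64;  t_261 = 47
  t_262 = 218;  t_263 = 147;  t_264 = 45;  t_265 = 23;  t_266 = 183;  t_267 = 202
  t_268 = 108;  t_269 = 78;  t_270 = 85;  t_271 = 160;  t_272 = 246;  t_273 = 71
  t_274 = 123;  t_275 = 184;  t_276 = 153;  t_277 = 44;  t_278 = 15;  t_279 = 143
  t_280 = 151;  t_281 = 77;  t_282 = 84;  t_283 = 138;  t_284 = 184;  t_285 = 161
  t_286 = 88;  t_287 = 126;  t_288 = 189;  t_289 = 91;  t_290 = 32;  t_291 = 247
  t_292 = 222;  t_293 = 83;  t_294 = 133;  t_295 = 115;  t_296 = 147;  t_297 = 202
  t_298 = 16;  t_299 = 174;  t_300 = 1;  t_301 = 220;  t_302 = 2;  t_303 = 123
  t_304 = 251;  t_305 = 240;  t_306 = 137;  t_307 = 192;  t_308 = 15;  t_309 = 167
  t_310 = 107;  t_311 = 41;  t_312 = 116;  t_313 = 230;  t_314 = 128;  t_315 = 157
  t_316 = 44;  t_317 = 90;  t_318 = 169;  t_319 = 115;  t_320 = 144;  t_321 = 255
  t_322 = 82;  t_323 = 3;  t_324 = 205;  t_325 = 159;  t_326 = 47;  t_327 = 234
  t_328 = 180;  t_329 = 158;  t_330 = 45;  t_331 = 248;  t_332 = 222;  t_333 = 223
  t_334 = 123;  t_335 = 152;  t_336 = 217;  t_337 = 4;  t_338 = 95;  t_339 = 111
  t_340 = 111;  t_341 = 37;  t_342 = 20;  t_343 = 162
t_344 = 202·162 + 220·20 + 25·37 + 185·111 = 216
t_345 = 202·216 + 220·162 + 25·20 + 185·37 = 89

89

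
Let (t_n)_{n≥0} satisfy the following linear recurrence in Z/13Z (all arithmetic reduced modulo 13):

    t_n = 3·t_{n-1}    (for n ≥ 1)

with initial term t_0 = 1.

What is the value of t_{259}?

t_1 = 3·1 = 3
t_2 = 3·3 = 9
t_3 = 3·9 = 1
(t_3) = (1) = (t_0), so the sequence has period 3.
259 ≡ 1 (mod 3), hence t_259 = t_1 = 3.

3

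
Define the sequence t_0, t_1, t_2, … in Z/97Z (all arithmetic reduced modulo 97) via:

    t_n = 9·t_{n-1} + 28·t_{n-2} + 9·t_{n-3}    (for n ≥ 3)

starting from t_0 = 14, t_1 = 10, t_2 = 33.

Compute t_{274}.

62

t_3 = 9·33 + 28·10 + 9·14 = 24
t_4 = 9·24 + 28·33 + 9·10 = 66
t_5 = 9·66 + 28·24 + 9·33 = 11
t_6 = 9·11 + 28·66 + 9·24 = 29
t_7 = 9·29 + 28·11 + 9·66 = 96
t_8 = 9·96 + 28·29 + 9·11 = 29
Continuing the recurrence:
  t_9 = 9;  t_10 = 11;  t_11 = 30;  t_12 = 77;  t_13 = 80;  t_14 = 42
  t_15 = 13;  t_16 = 73;  t_17 = 41;  t_18 = 8;  t_19 = 34;  t_20 = 26
  t_21 = 94;  t_22 = 37;  t_23 = 95;  t_24 = 21;  t_25 = 78;  t_26 = 11
  t_27 = 47;  t_28 = 75;  t_29 = 53;  t_30 = 90;  t_31 = 59;  t_32 = 36
  t_33 = 70;  t_34 = 35;  t_35 = 77;  t_36 = 72;  t_37 = 15;  t_38 = 31
  t_39 = 86;  t_40 = 31;  t_41 = 56;  t_42 = 12;  t_43 = 15;  t_44 = 5
  t_45 = 88;  t_46 = 0;  t_47 = 84;  t_48 = 93;  t_49 = 85;  t_50 = 51
  t_51 = 87;  t_52 = 66;  t_53 = 94;  t_54 = 82;  t_55 = 84;  t_56 = 18
  t_57 = 51;  t_58 = 70;  t_59 = 86;  t_60 = 89;  t_61 = 56;  t_62 = 84
  t_63 = 21;  t_64 = 38;  t_65 = 37;  t_66 = 34;  t_67 = 35;  t_68 = 48
  t_69 = 69;  t_70 = 49;  t_71 = 89;  t_72 = 78;  t_73 = 46;  t_74 = 4
  t_75 = 86;  t_76 = 39;  t_77 = 79;  t_78 = 55;  t_79 = 51;  t_80 = 91
  t_81 = 26;  t_82 = 40;  t_83 = 64;  t_84 = 87;  t_85 = 25;  t_86 = 36
  t_87 = 61;  t_88 = 36;  t_89 = 28;  t_90 = 63;  t_91 = 26;  t_92 = 19
  t_93 = 11;  t_94 = 89;  t_95 = 19;  t_96 = 46;  t_97 = 1;  t_98 = 13
  t_99 = 74;  t_100 = 69;  t_101 = 94;  t_102 = 49;  t_103 = 8;  t_104 = 59
  t_105 = 32;  t_106 = 72;  t_107 = 38;  t_108 = 27;  t_109 = 15;  t_110 = 69
  t_111 = 23;  t_112 = 43;  t_113 = 3;  t_114 = 80;  t_115 = 27;  t_116 = 85
  t_117 = 10;  t_118 = 94;  t_119 = 48;  t_120 = 50;  t_121 = 21;  t_122 = 81
  t_123 = 21;  t_124 = 27;  t_125 = 8;  t_126 = 47;  t_127 = 17;  t_128 = 86
  t_129 = 24;  t_130 = 61;  t_131 = 55;  t_132 = 91;  t_133 = 95;  t_134 = 18
  t_135 = 52;  t_136 = 81;  t_137 = 19;  t_138 = 94;  t_139 = 70;  t_140 = 38
  t_141 = 44;  t_142 = 53;  t_143 = 14;  t_144 = 66;  t_145 = 8;  t_146 = 9
  t_147 = 26;  t_148 = 73;  t_149 = 11;  t_150 = 49;  t_151 = 48;  t_152 = 60
  t_153 = 94;  t_154 = 48;  t_155 = 15;  t_156 = 94;  t_157 = 49;  t_158 = 7
  t_159 = 50;  t_160 = 20;  t_161 = 91;  t_162 = 83;  t_163 = 80;  t_164 = 80
  t_165 = 21;  t_166 = 45;  t_167 = 64;  t_168 = 85;  t_169 = 52;  t_170 = 29
  t_171 = 57;  t_172 = 47;  t_173 = 49;  t_174 = 39;  t_175 = 12;  t_176 = 89
  t_177 = 33;  t_178 = 84;  t_179 = 56;  t_180 = 49;  t_181 = 49;  t_182 = 86
  t_183 = 65;  t_184 = 39;  t_185 = 35;  t_186 = 52;  t_187 = 53;  t_188 = 17
  t_189 = 68;  t_190 = 13;  t_191 = 40;  t_192 = 75;  t_193 = 69;  t_194 = 74
  t_195 = 72;  t_196 = 43;  t_197 = 62;  t_198 = 82;  t_199 = 48;  t_200 = 85
  t_201 = 34;  t_202 = 14;  t_203 = 0;  t_204 = 19;  t_205 = 6;  t_206 = 4
  t_207 = 84;  t_208 = 49;  t_209 = 16;  t_210 = 41;  t_211 = 94;  t_212 = 4
  t_213 = 30;  t_214 = 64;  t_215 = 94;  t_216 = 95;  t_217 = 86;  t_218 = 12
  t_219 = 73;  t_220 = 21;  t_221 = 13;  t_222 = 4;  t_223 = 7;  t_224 = 1
  t_225 = 47;  t_226 = 29;  t_227 = 34;  t_228 = 86;  t_229 = 47;  t_230 = 33
  t_231 = 59;  t_232 = 35;  t_233 = 33;  t_234 = 62;  t_235 = 51;  t_236 = 67
  t_237 = 67;  t_238 = 28;  t_239 = 15;  t_240 = 67;  t_241 = 14;  t_242 = 3
  t_243 = 52;  t_244 = 96;  t_245 = 19;  t_246 = 29;  t_247 = 8;  t_248 = 85
  t_249 = 86;  t_250 = 25;  t_251 = 3;  t_252 = 46;  t_253 = 44;  t_254 = 62
  t_255 = 70;  t_256 = 46;  t_257 = 22;  t_258 = 79;  t_259 = 92;  t_260 = 37
  t_261 = 31;  t_262 = 9;  t_263 = 21;  t_264 = 41;  t_265 = 68;  t_266 = 9
  t_267 = 26;  t_268 = 31;  t_269 = 21;  t_270 = 30;  t_271 = 70;  t_272 = 10
t_273 = 9·10 + 28·70 + 9·30 = 89
t_274 = 9·89 + 28·10 + 9·70 = 62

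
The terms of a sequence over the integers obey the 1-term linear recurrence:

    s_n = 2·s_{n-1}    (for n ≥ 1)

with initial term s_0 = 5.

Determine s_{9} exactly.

s_1 = 2·5 = 10
s_2 = 2·10 = 20
s_3 = 2·20 = 40
s_4 = 2·40 = 80
s_5 = 2·80 = 160
s_6 = 2·160 = 320
s_7 = 2·320 = 640
s_8 = 2·640 = 1280
s_9 = 2·1280 = 2560

2560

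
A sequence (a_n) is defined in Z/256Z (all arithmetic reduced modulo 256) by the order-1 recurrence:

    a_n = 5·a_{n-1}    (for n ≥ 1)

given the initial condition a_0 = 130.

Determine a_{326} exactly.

146

a_1 = 5·130 = 138
a_2 = 5·138 = 178
a_3 = 5·178 = 122
a_4 = 5·122 = 98
a_5 = 5·98 = 234
a_6 = 5·234 = 146
a_7 = 5·146 = 218
a_8 = 5·218 = 66
a_9 = 5·66 = 74
a_10 = 5·74 = 114
a_11 = 5·114 = 58
a_12 = 5·58 = 34
a_13 = 5·34 = 170
a_14 = 5·170 = 82
a_15 = 5·82 = 154
a_16 = 5·154 = 2
a_17 = 5·2 = 10
a_18 = 5·10 = 50
a_19 = 5·50 = 250
a_20 = 5·250 = 226
a_21 = 5·226 = 106
a_22 = 5·106 = 18
a_23 = 5·18 = 90
a_24 = 5·90 = 194
a_25 = 5·194 = 202
a_26 = 5·202 = 242
a_27 = 5·242 = 186
a_28 = 5·186 = 162
a_29 = 5·162 = 42
a_30 = 5·42 = 210
a_31 = 5·210 = 26
a_32 = 5·26 = 130
(a_32) = (130) = (a_0), so the sequence has period 32.
326 ≡ 6 (mod 32), hence a_326 = a_6 = 146.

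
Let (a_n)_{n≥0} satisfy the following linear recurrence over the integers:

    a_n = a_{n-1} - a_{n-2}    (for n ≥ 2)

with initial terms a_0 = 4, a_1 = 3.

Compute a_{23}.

a_2 = 1·3 + -1·4 = -1
a_3 = 1·-1 + -1·3 = -4
a_4 = 1·-4 + -1·-1 = -3
a_5 = 1·-3 + -1·-4 = 1
a_6 = 1·1 + -1·-3 = 4
a_7 = 1·4 + -1·1 = 3
(a_6, a_7) = (4, 3) = (a_0, a_1), so the sequence has period 6.
23 ≡ 5 (mod 6), hence a_23 = a_5 = 1.

1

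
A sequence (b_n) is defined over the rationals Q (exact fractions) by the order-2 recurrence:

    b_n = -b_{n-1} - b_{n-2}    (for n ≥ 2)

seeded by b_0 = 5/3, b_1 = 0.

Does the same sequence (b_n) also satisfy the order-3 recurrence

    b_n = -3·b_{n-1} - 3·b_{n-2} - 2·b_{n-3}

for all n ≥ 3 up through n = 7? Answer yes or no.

yes

Terms b_0..b_7: 5/3, 0, -5/3, 5/3, 0, -5/3, 5/3, 0
n=3: candidate gives 5/3, actual b_3 = 5/3 ✓
n=4: candidate gives 0, actual b_4 = 0 ✓
n=5: candidate gives -5/3, actual b_5 = -5/3 ✓
n=6: candidate gives 5/3, actual b_6 = 5/3 ✓
n=7: candidate gives 0, actual b_7 = 0 ✓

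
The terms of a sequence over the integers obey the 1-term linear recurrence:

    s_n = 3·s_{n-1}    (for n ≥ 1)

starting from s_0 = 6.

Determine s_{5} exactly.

s_1 = 3·6 = 18
s_2 = 3·18 = 54
s_3 = 3·54 = 162
s_4 = 3·162 = 486
s_5 = 3·486 = 1458

1458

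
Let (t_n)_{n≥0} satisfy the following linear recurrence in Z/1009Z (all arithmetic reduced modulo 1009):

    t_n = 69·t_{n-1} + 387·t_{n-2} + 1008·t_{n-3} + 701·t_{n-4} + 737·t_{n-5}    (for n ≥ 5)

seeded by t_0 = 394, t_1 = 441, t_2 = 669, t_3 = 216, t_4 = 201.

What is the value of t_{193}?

230

t_5 = 69·201 + 387·216 + 1008·669 + 701·441 + 737·394 = 101
t_6 = 69·101 + 387·201 + 1008·216 + 701·669 + 737·441 = 696
t_7 = 69·696 + 387·101 + 1008·201 + 701·216 + 737·669 = 863
t_8 = 69·863 + 387·696 + 1008·101 + 701·201 + 737·216 = 284
t_9 = 69·284 + 387·863 + 1008·696 + 701·101 + 737·201 = 725
t_10 = 69·725 + 387·284 + 1008·863 + 701·696 + 737·101 = 977
Continuing the recurrence:
  t_11 = 551;  t_12 = 357;  t_13 = 921;  t_14 = 696;  t_15 = 930;  t_16 = 125
  t_17 = 184;  t_18 = 879;  t_19 = 51;  t_20 = 589;  t_21 = 106;  t_22 = 191
  t_23 = 616;  t_24 = 742;  t_25 = 688;  t_26 = 154;  t_27 = 154;  t_28 = 364
  t_29 = 775;  t_30 = 990;  t_31 = 67;  t_32 = 908;  t_33 = 115;  t_34 = 948
  t_35 = 713;  t_36 = 17;  t_37 = 823;  t_38 = 720;  t_39 = 685;  t_40 = 794
  t_41 = 513;  t_42 = 301;  t_43 = 369;  t_44 = 146;  t_45 = 584;  t_46 = 400
  t_47 = 425;  t_48 = 872;  t_49 = 623;  t_50 = 105;  t_51 = 711;  t_52 = 532
  t_53 = 745;  t_54 = 296;  t_55 = 119;  t_56 = 876;  t_57 = 431;  t_58 = 158
  t_59 = 128;  t_60 = 450;  t_61 = 0;  t_62 = 54;  t_63 = 587;  t_64 = 993
  t_65 = 693;  t_66 = 190;  t_67 = 68;  t_68 = 486;  t_69 = 909;  t_70 = 692
  t_71 = 514;  t_72 = 989;  t_73 = 608;  t_74 = 121;  t_75 = 47;  t_76 = 570
  t_77 = 690;  t_78 = 933;  t_79 = 929;  t_80 = 32;  t_81 = 301;  t_82 = 131
  t_83 = 285;  t_84 = 236;  t_85 = 820;  t_86 = 182;  t_87 = 414;  t_88 = 440
  t_89 = 778;  t_90 = 956;  t_91 = 911;  t_92 = 287;  t_93 = 1001;  t_94 = 79
  t_95 = 254;  t_96 = 493;  t_97 = 132;  t_98 = 914;  t_99 = 820;  t_100 = 551
  t_101 = 91;  t_102 = 162;  t_103 = 744;  t_104 = 684;  t_105 = 667;  t_106 = 242
  t_107 = 927;  t_108 = 196;  t_109 = 727;  t_110 = 298;  t_111 = 825;  t_112 = 272
  t_113 = 986;  t_114 = 998;  t_115 = 999;  t_116 = 699;  t_117 = 679;  t_118 = 102
  t_119 = 736;  t_120 = 105;  t_121 = 678;  t_122 = 738;  t_123 = 249;  t_124 = 965
  t_125 = 501;  t_126 = 91;  t_127 = 475;  t_128 = 198;  t_129 = 570;  t_130 = 622
  t_131 = 439;  t_132 = 540;  t_133 = 322;  t_134 = 178;  t_135 = 463;  t_136 = 439
  t_137 = 571;  t_138 = 836;  t_139 = 428;  t_140 = 535;  t_141 = 276;  t_142 = 535
  t_143 = 911;  t_144 = 540;  t_145 = 341;  t_146 = 827;  t_147 = 506;  t_148 = 41
  t_149 = 402;  t_150 = 349;  t_151 = 622;  t_152 = 76;  t_153 = 660;  t_154 = 772
  t_155 = 919;  t_156 = 420;  t_157 = 487;  t_158 = 917;  t_159 = 446;  t_160 = 793
  t_161 = 508;  t_162 = 254;  t_163 = 85;  t_164 = 439;  t_165 = 535;  t_166 = 405
  t_167 = 41;  t_168 = 697;  t_169 = 338;  t_170 = 562;  t_171 = 694;  t_172 = 872
  t_173 = 190;  t_174 = 92;  t_175 = 964;  t_176 = 763;  t_177 = 767;  t_178 = 848
  t_179 = 354;  t_180 = 928;  t_181 = 588;  t_182 = 176;  t_183 = 993;  t_184 = 125
  t_185 = 589;  t_186 = 4;  t_187 = 503;  t_188 = 509;  t_189 = 240;  t_190 = 141
  t_191 = 574
t_192 = 69·574 + 387·141 + 1008·240 + 701·509 + 737·503 = 127
t_193 = 69·127 + 387·574 + 1008·141 + 701·240 + 737·509 = 230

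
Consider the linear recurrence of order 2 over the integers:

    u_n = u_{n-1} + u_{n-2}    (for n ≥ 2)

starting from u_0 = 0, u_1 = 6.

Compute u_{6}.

u_2 = 1·6 + 1·0 = 6
u_3 = 1·6 + 1·6 = 12
u_4 = 1·12 + 1·6 = 18
u_5 = 1·18 + 1·12 = 30
u_6 = 1·30 + 1·18 = 48

48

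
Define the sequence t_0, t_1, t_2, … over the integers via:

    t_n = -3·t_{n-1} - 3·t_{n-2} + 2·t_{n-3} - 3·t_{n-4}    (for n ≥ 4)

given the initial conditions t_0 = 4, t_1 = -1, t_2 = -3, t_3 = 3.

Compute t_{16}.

-179099

t_4 = -3·3 + -3·-3 + 2·-1 + -3·4 = -14
t_5 = -3·-14 + -3·3 + 2·-3 + -3·-1 = 30
t_6 = -3·30 + -3·-14 + 2·3 + -3·-3 = -33
t_7 = -3·-33 + -3·30 + 2·-14 + -3·3 = -28
t_8 = -3·-28 + -3·-33 + 2·30 + -3·-14 = 285
t_9 = -3·285 + -3·-28 + 2·-33 + -3·30 = -927
t_10 = -3·-927 + -3·285 + 2·-28 + -3·-33 = 1969
t_11 = -3·1969 + -3·-927 + 2·285 + -3·-28 = -2472
t_12 = -3·-2472 + -3·1969 + 2·-927 + -3·285 = -1200
t_13 = -3·-1200 + -3·-2472 + 2·1969 + -3·-927 = 17735
t_14 = -3·17735 + -3·-1200 + 2·-2472 + -3·1969 = -60456
t_15 = -3·-60456 + -3·17735 + 2·-1200 + -3·-2472 = 133179
t_16 = -3·133179 + -3·-60456 + 2·17735 + -3·-1200 = -179099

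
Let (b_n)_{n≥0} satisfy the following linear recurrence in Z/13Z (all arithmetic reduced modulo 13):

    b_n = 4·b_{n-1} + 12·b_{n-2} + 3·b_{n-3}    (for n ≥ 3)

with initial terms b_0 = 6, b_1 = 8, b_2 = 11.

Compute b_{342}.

9

b_3 = 4·11 + 12·8 + 3·6 = 2
b_4 = 4·2 + 12·11 + 3·8 = 8
b_5 = 4·8 + 12·2 + 3·11 = 11
b_6 = 4·11 + 12·8 + 3·2 = 3
b_7 = 4·3 + 12·11 + 3·8 = 12
b_8 = 4·12 + 12·3 + 3·11 = 0
Continuing the recurrence:
  b_9 = 10;  b_10 = 11;  b_11 = 8;  b_12 = 12;  b_13 = 8;  b_14 = 5
  b_15 = 9;  b_16 = 3;  b_17 = 5;  b_18 = 5;  b_19 = 11;  b_20 = 2
  b_21 = 12;  b_22 = 1;  b_23 = 11;  b_24 = 1;  b_25 = 9;  b_26 = 3
  b_27 = 6;  b_28 = 9;  b_29 = 0;  b_30 = 9;  b_31 = 11;  b_32 = 9
  b_33 = 0;  b_34 = 11;  b_35 = 6;  b_36 = 0;  b_37 = 1;  b_38 = 9
  b_39 = 9;  b_40 = 4;  b_41 = 8;  b_42 = 3;  b_43 = 3;  b_44 = 7
  b_45 = 8;  b_46 = 8;  b_47 = 6;  b_48 = 1;  b_49 = 9;  b_50 = 1
  b_51 = 11;  b_52 = 5;  b_53 = 12;  b_54 = 11;  b_55 = 8;  b_56 = 5
  b_57 = 6;  b_58 = 4;  b_59 = 12;  b_60 = 10;  b_61 = 1;  b_62 = 4
  b_63 = 6;  b_64 = 10;  b_65 = 7;  b_66 = 10;  b_67 = 11;  b_68 = 3
  b_69 = 5;  b_70 = 11;  b_71 = 9;  b_72 = 1;  b_73 = 2;  b_74 = 8
  b_75 = 7;  b_76 = 0;  b_77 = 4;  b_78 = 11;  b_79 = 1;  b_80 = 5
  b_81 = 0;  b_82 = 11;  b_83 = 7;  b_84 = 4;  b_85 = 3;  b_86 = 3
  b_87 = 8;  b_88 = 12;  b_89 = 10;  b_90 = 0;  b_91 = 0;  b_92 = 4
  b_93 = 3;  b_94 = 8;  b_95 = 2;  b_96 = 9;  b_97 = 6;  b_98 = 8
  b_99 = 1;  b_100 = 1;  b_101 = 1;  b_102 = 6;  b_103 = 0;  b_104 = 10
  b_105 = 6;  b_106 = 1;  b_107 = 2;  b_108 = 12;  b_109 = 10;  b_110 = 8
  b_111 = 6;  b_112 = 7;  b_113 = 7;  b_114 = 0;  b_115 = 1;  b_116 = 12
  b_117 = 8;  b_118 = 10;  b_119 = 3;  b_120 = 0;  b_121 = 1;  b_122 = 0
  b_123 = 12;  b_124 = 12;  b_125 = 10;  b_126 = 12;  b_127 = 9;  b_128 = 2
  b_129 = 9;  b_130 = 9;  b_131 = 7;  b_132 = 7;  b_133 = 9;  b_134 = 11
  b_135 = 4;  b_136 = 6;  b_137 = 1;  b_138 = 10;  b_139 = 5;  b_140 = 0
  b_141 = 12;  b_142 = 11;  b_143 = 6;  b_144 = 10;  b_145 = 2;  b_146 = 3
  b_147 = 1;  b_148 = 7;  b_149 = 10;  b_150 = 10;  b_151 = 12;  b_152 = 3
  b_153 = 4;  b_154 = 10;  b_155 = 6;  b_156 = 0;  b_157 = 11;  b_158 = 10
  b_159 = 3;  b_160 = 9;  b_161 = 11;  b_162 = 5;  b_163 = 10;  b_164 = 3
  b_165 = 4;  b_166 = 4;  b_167 = 8;  b_168 = 1;  b_169 = 8;  b_170 = 3
  b_171 = 7;  b_172 = 10;  b_173 = 3;  b_174 = 10;  b_175 = 2;  b_176 = 7
  b_177 = 4;  b_178 = 2;  b_179 = 12;  b_180 = 6;  b_181 = 5;  b_182 = 11
  b_183 = 5;  b_184 = 11;  b_185 = 7;  b_186 = 6;  b_187 = 11;  b_188 = 7
  b_189 = 9;  b_190 = 10;  b_191 = 0;  b_192 = 4;  b_193 = 7;  b_194 = 11
  b_195 = 10;  b_196 = 11;  b_197 = 2;  b_198 = 1;  b_199 = 9;  b_200 = 2
  b_201 = 2;  b_202 = 7;  b_203 = 6;  b_204 = 10;  b_205 = 3;  b_206 = 7
  b_207 = 3;  b_208 = 1;  b_209 = 9;  b_210 = 5;  b_211 = 1;  b_212 = 0
  b_213 = 1;  b_214 = 7;  b_215 = 1;  b_216 = 0;  b_217 = 7;  b_218 = 5
  b_219 = 0;  b_220 = 3;  b_221 = 1;  b_222 = 1;  b_223 = 12;  b_224 = 11
  b_225 = 9;  b_226 = 9;  b_227 = 8;  b_228 = 11;  b_229 = 11;  b_230 = 5
  b_231 = 3;  b_232 = 1;  b_233 = 3;  b_234 = 7;  b_235 = 2;  b_236 = 10
  b_237 = 7;  b_238 = 11;  b_239 = 2;  b_240 = 5;  b_241 = 12;  b_242 = 10
  b_243 = 4;  b_244 = 3;  b_245 = 12;  b_246 = 5;  b_247 = 4;  b_248 = 8
  b_249 = 4;  b_250 = 7;  b_251 = 9;  b_252 = 2;  b_253 = 7;  b_254 = 1
  b_255 = 3;  b_256 = 6;  b_257 = 11;  b_258 = 8;  b_259 = 0;  b_260 = 12
  b_261 = 7;  b_262 = 3;  b_263 = 2;  b_264 = 0;  b_265 = 7;  b_266 = 8
  b_267 = 12;  b_268 = 9;  b_269 = 9;  b_270 = 11;  b_271 = 10;  b_272 = 4
  b_273 = 0;  b_274 = 0;  b_275 = 12;  b_276 = 9;  b_277 = 11;  b_278 = 6
  b_279 = 1;  b_280 = 5;  b_281 = 11;  b_282 = 3;  b_283 = 3;  b_284 = 3
  b_285 = 5;  b_286 = 0;  b_287 = 4;  b_288 = 5;  b_289 = 3;  b_290 = 6
  b_291 = 10;  b_292 = 4;  b_293 = 11;  b_294 = 5;  b_295 = 8;  b_296 = 8
  b_297 = 0;  b_298 = 3;  b_299 = 10;  b_300 = 11;  b_301 = 4;  b_302 = 9
  b_303 = 0;  b_304 = 3;  b_305 = 0;  b_306 = 10;  b_307 = 10;  b_308 = 4
  b_309 = 10;  b_310 = 1;  b_311 = 6;  b_312 = 1;  b_313 = 1;  b_314 = 8
  b_315 = 8;  b_316 = 1;  b_317 = 7;  b_318 = 12;  b_319 = 5;  b_320 = 3
  b_321 = 4;  b_322 = 2;  b_323 = 0;  b_324 = 10;  b_325 = 7;  b_326 = 5
  b_327 = 4;  b_328 = 6;  b_329 = 9;  b_330 = 3;  b_331 = 8;  b_332 = 4
  b_333 = 4;  b_334 = 10;  b_335 = 9;  b_336 = 12;  b_337 = 4;  b_338 = 5
  b_339 = 0;  b_340 = 7
b_341 = 4·7 + 12·0 + 3·5 = 4
b_342 = 4·4 + 12·7 + 3·0 = 9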